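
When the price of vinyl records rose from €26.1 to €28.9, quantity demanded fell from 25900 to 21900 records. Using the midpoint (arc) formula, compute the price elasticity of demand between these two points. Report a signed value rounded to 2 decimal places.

%ΔQ = (21900 − 25900) / [(25900 + 21900)/2] = -4000/23900 = -0.167364…
%ΔP = (28.9 − 26.1) / [(26.1 + 28.9)/2] = 2.8/27.5 = 0.101818…
Arc Ed = %ΔQ / %ΔP = (-4000/23900) / (2.8/27.5) = -1.6437…

-1.64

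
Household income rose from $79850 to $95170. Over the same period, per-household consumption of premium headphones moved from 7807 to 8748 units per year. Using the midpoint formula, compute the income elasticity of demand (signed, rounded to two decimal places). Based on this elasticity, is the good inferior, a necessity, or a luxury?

0.65; necessity

%ΔQ = (8748 − 7807)/[( 7807 + 8748)/2] = 941/8277.5 = 0.113681…
%ΔIncome = (95170 − 79850)/[( 79850 + 95170)/2] = 15320/87510 = 0.175065…
E_income = (941/8277.5) / (15320/87510) = 0.6493…
0 < E_income < 1 ⇒ normal good, necessity.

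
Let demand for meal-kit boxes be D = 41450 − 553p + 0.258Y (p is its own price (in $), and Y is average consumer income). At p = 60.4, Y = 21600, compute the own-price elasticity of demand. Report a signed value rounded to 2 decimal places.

At the given values, D = 41450 − 553(60.4) + 0.258(21600) = 13621.6.
∂D/∂p = −553.
E = (-553) × (60.4/13621.6) = -2.4520…

-2.45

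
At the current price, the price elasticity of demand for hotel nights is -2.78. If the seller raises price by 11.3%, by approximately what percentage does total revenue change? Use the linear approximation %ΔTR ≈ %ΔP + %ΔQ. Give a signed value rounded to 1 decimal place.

%ΔQ ≈ Ed × %ΔP = (-2.78) × (+11.3%) = -31.4140%
%ΔTR ≈ %ΔP + %ΔQ = (+11.3%) + (-31.4140%) = -20.1140%

-20.1%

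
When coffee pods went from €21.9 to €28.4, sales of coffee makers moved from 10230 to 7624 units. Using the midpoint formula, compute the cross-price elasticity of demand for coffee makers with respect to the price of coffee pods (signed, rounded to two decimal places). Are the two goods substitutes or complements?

%ΔQ_{coffee makers} = (7624 − 10230)/avg = -2606/8927 = -0.291923…
%ΔP_{coffee pods} = (28.4 − 21.9)/avg = 6.5/25.15 = 0.258449…
E_cross = (-2606/8927) / (6.5/25.15) = -1.1295…
E_cross < 0 ⇒ the goods are complements.

-1.13; complements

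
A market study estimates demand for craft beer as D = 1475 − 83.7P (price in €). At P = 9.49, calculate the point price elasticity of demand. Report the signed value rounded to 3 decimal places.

-1.167

dD/dP = −83.7. At P = 9.49, D = 1475 − 83.7(9.49) = 680.687.
Ed = (dD/dP)·(P/D) = −83.7 × (9.49/680.687) = -1.16692…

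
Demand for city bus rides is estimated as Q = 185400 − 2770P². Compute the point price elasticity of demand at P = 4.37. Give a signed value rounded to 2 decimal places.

-0.80

dQ/dP = −2·2770·P = -24209.8. At P = 4.37, Q = 132501.587.
Ed = (dQ/dP)·(P/Q) = (-24209.8) × (4.37/132501.587) = -0.7984…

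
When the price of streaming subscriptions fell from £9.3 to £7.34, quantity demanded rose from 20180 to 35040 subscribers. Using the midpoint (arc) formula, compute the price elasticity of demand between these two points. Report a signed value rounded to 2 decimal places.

-2.28

%ΔQ = (35040 − 20180) / [(20180 + 35040)/2] = 14860/27610 = 0.538210…
%ΔP = (7.34 − 9.3) / [(9.3 + 7.34)/2] = -1.96/8.32 = -0.235576…
Arc Ed = %ΔQ / %ΔP = (14860/27610) / (-1.96/8.32) = -2.2846…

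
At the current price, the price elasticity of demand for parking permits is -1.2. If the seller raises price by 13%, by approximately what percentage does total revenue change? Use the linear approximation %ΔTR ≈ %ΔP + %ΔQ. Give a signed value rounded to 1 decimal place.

-2.6%

%ΔQ ≈ Ed × %ΔP = (-1.2) × (+13%) = -15.6000%
%ΔTR ≈ %ΔP + %ΔQ = (+13%) + (-15.6000%) = -2.6000%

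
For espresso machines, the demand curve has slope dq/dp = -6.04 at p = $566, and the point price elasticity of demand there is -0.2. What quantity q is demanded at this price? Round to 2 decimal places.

17093.20

Ed = (dq/dp)·(p/q) ⇒ q = (dq/dp)·p/Ed = (-6.04)·566/(-0.2) = 17093.2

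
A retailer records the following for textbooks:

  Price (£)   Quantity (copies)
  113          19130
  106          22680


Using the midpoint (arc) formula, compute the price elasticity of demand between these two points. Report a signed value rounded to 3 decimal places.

-2.656

%ΔQ = (22680 − 19130) / [(19130 + 22680)/2] = 3550/20905 = 0.169815…
%ΔP = (106 − 113) / [(113 + 106)/2] = -7/109.5 = -0.063926…
Arc Ed = %ΔQ / %ΔP = (3550/20905) / (-7/109.5) = -2.65640…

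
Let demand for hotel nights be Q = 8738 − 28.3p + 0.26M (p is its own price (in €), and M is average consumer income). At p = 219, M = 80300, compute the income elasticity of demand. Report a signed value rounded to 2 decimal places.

0.89

At the given values, Q = 8738 − 28.3(219) + 0.26(80300) = 23418.3.
∂Q/∂M = 0.26.
E = (0.26) × (80300/23418.3) = 0.8915…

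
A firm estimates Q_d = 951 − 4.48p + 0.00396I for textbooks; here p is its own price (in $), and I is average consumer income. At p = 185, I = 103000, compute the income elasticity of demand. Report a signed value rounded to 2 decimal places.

0.77

At the given values, Q_d = 951 − 4.48(185) + 0.00396(103000) = 530.08.
∂Q_d/∂I = 0.00396.
E = (0.00396) × (103000/530.08) = 0.7694…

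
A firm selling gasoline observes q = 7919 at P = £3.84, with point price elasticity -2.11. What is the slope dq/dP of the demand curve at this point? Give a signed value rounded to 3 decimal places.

-4351.326

Ed = (dq/dP)·(P/q) ⇒ dq/dP = Ed·q/P = (-2.11)·7919/3.84 = -4351.32552…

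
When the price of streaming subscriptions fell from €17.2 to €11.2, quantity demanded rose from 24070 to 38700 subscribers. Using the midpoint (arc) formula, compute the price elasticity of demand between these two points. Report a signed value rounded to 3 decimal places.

-1.103

%ΔQ = (38700 − 24070) / [(24070 + 38700)/2] = 14630/31385 = 0.466146…
%ΔP = (11.2 − 17.2) / [(17.2 + 11.2)/2] = -6/14.2 = -0.422535…
Arc Ed = %ΔQ / %ΔP = (14630/31385) / (-6/14.2) = -1.10321…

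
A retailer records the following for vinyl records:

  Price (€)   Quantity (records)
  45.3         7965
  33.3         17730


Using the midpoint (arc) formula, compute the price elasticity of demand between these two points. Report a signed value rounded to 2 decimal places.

%ΔQ = (17730 − 7965) / [(7965 + 17730)/2] = 9765/12847.5 = 0.760070…
%ΔP = (33.3 − 45.3) / [(45.3 + 33.3)/2] = -12/39.3 = -0.305343…
Arc Ed = %ΔQ / %ΔP = (9765/12847.5) / (-12/39.3) = -2.4892…

-2.49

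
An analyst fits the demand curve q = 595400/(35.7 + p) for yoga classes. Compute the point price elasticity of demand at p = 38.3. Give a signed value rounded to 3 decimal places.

dq/dp = −595400/(35.7 + p)² = -108.729. At p = 38.3, q = 8045.95.
Ed = (dq/dp)·(p/q) = (-108.729) × (38.3/8045.95) = -0.51756…

-0.518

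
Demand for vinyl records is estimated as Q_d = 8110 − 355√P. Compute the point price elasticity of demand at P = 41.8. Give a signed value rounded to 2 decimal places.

dQ_d/dP = −355/(2√P) = -27.4543. At P = 41.8, Q_d = 5814.82.
Ed = (dQ_d/dP)·(P/Q_d) = (-27.4543) × (41.8/5814.82) = -0.1973…

-0.20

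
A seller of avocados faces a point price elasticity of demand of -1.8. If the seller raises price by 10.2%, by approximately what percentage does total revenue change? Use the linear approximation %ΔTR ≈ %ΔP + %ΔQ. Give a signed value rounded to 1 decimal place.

-8.2%

%ΔQ ≈ Ed × %ΔP = (-1.8) × (+10.2%) = -18.3600%
%ΔTR ≈ %ΔP + %ΔQ = (+10.2%) + (-18.3600%) = -8.1600%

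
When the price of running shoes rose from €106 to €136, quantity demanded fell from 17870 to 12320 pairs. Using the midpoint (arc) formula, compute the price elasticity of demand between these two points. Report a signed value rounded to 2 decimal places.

%ΔQ = (12320 − 17870) / [(17870 + 12320)/2] = -5550/15095 = -0.367671…
%ΔP = (136 − 106) / [(106 + 136)/2] = 30/121 = 0.247933…
Arc Ed = %ΔQ / %ΔP = (-5550/15095) / (30/121) = -1.4829…

-1.48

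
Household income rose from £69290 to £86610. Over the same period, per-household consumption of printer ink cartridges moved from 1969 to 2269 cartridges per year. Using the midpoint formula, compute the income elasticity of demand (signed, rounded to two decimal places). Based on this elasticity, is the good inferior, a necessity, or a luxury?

0.64; necessity

%ΔQ = (2269 − 1969)/[( 1969 + 2269)/2] = 300/2119 = 0.141576…
%ΔIncome = (86610 − 69290)/[( 69290 + 86610)/2] = 17320/77950 = 0.222193…
E_income = (300/2119) / (17320/77950) = 0.6371…
0 < E_income < 1 ⇒ normal good, necessity.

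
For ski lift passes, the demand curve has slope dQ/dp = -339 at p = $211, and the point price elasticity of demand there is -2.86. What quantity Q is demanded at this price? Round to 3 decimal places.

Ed = (dQ/dp)·(p/Q) ⇒ Q = (dQ/dp)·p/Ed = (-339)·211/(-2.86) = 25010.13986…

25010.140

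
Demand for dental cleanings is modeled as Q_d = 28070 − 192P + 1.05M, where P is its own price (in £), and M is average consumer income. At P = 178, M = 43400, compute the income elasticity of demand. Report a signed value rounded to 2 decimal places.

At the given values, Q_d = 28070 − 192(178) + 1.05(43400) = 39464.
∂Q_d/∂M = 1.05.
E = (1.05) × (43400/39464) = 1.1547…

1.15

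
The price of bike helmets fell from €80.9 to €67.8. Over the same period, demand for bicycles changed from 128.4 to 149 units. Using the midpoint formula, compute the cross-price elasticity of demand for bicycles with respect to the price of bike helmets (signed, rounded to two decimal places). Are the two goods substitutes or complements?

-0.84; complements

%ΔQ_{bicycles} = (149 − 128.4)/avg = 20.6/138.7 = 0.148521…
%ΔP_{bike helmets} = (67.8 − 80.9)/avg = -13.1/74.35 = -0.176193…
E_cross = (20.6/138.7) / (-13.1/74.35) = -0.8429…
E_cross < 0 ⇒ the goods are complements.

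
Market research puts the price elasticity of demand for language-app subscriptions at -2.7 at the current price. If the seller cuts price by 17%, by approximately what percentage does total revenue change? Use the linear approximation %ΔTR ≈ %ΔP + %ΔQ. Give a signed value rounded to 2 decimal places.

+28.90%

%ΔQ ≈ Ed × %ΔP = (-2.7) × (-17%) = +45.9000%
%ΔTR ≈ %ΔP + %ΔQ = (-17%) + (+45.9000%) = +28.9000%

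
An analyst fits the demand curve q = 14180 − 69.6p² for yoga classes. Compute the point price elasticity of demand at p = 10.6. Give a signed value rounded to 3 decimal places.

-2.459

dq/dp = −2·69.6·p = -1475.52. At p = 10.6, q = 6359.744.
Ed = (dq/dp)·(p/q) = (-1475.52) × (10.6/6359.744) = -2.45929…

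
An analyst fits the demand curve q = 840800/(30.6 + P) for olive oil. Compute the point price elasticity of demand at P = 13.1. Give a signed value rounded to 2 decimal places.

-0.30

dq/dP = −840800/(30.6 + P)² = -440.281. At P = 13.1, q = 19240.3.
Ed = (dq/dP)·(P/q) = (-440.281) × (13.1/19240.3) = -0.2997…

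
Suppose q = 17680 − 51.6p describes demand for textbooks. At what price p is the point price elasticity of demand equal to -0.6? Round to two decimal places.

Ed = −51.6p/(17680 − 51.6p). Set this equal to -0.6:
51.6p = 0.6·(17680 − 51.6p) ⇒ 51.6p(1 + 0.6) = 0.6·17680
p = 0.6·17680 / (51.6·1.6) = 128.4883…

128.49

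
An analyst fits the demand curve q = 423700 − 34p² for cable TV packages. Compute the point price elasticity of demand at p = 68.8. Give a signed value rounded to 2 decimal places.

-1.22

dq/dp = −2·34·p = -4678.4. At p = 68.8, q = 262763.04.
Ed = (dq/dp)·(p/q) = (-4678.4) × (68.8/262763.04) = -1.2249…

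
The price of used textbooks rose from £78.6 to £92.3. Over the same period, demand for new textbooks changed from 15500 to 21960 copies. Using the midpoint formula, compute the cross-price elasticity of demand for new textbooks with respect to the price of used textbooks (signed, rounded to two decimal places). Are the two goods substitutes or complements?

%ΔQ_{new textbooks} = (21960 − 15500)/avg = 6460/18730 = 0.344901…
%ΔP_{used textbooks} = (92.3 − 78.6)/avg = 13.7/85.45 = 0.160327…
E_cross = (6460/18730) / (13.7/85.45) = 2.1512…
E_cross > 0 ⇒ the goods are substitutes.

2.15; substitutes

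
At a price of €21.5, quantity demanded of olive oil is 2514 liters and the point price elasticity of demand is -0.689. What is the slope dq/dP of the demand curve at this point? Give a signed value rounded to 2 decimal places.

-80.56

Ed = (dq/dP)·(P/q) ⇒ dq/dP = Ed·q/P = (-0.689)·2514/21.5 = -80.5649…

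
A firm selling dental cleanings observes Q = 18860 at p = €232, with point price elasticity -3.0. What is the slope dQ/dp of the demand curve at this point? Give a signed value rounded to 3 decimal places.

-243.879

Ed = (dQ/dp)·(p/Q) ⇒ dQ/dp = Ed·Q/p = (-3.0)·18860/232 = -243.87931…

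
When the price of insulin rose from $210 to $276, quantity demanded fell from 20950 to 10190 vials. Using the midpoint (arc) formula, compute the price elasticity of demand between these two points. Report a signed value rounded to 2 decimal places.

-2.54

%ΔQ = (10190 − 20950) / [(20950 + 10190)/2] = -10760/15570 = -0.691072…
%ΔP = (276 − 210) / [(210 + 276)/2] = 66/243 = 0.271604…
Arc Ed = %ΔQ / %ΔP = (-10760/15570) / (66/243) = -2.5444…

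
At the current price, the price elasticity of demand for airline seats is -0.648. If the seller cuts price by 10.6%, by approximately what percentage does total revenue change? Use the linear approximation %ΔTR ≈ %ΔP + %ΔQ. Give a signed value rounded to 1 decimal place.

%ΔQ ≈ Ed × %ΔP = (-0.648) × (-10.6%) = +6.8688%
%ΔTR ≈ %ΔP + %ΔQ = (-10.6%) + (+6.8688%) = -3.7312%

-3.7%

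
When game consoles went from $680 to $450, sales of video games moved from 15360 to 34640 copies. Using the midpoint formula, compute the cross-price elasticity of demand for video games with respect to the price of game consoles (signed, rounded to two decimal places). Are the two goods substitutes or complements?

%ΔQ_{video games} = (34640 − 15360)/avg = 19280/25000 = 0.7712
%ΔP_{game consoles} = (450 − 680)/avg = -230/565 = -0.407079…
E_cross = (19280/25000) / (-230/565) = -1.8944…
E_cross < 0 ⇒ the goods are complements.

-1.89; complements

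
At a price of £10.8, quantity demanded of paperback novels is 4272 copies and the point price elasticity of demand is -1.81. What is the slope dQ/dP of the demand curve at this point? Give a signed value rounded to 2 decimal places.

Ed = (dQ/dP)·(P/Q) ⇒ dQ/dP = Ed·Q/P = (-1.81)·4272/10.8 = -715.9555…

-715.96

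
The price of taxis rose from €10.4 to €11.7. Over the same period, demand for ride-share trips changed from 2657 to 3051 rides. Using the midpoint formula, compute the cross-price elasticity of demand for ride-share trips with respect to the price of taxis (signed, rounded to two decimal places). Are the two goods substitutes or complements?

1.17; substitutes

%ΔQ_{ride-share trips} = (3051 − 2657)/avg = 394/2854 = 0.138051…
%ΔP_{taxis} = (11.7 − 10.4)/avg = 1.3/11.05 = 0.117647…
E_cross = (394/2854) / (1.3/11.05) = 1.1734…
E_cross > 0 ⇒ the goods are substitutes.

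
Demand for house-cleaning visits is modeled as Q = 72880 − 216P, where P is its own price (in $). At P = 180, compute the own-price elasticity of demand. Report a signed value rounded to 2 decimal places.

-1.14

At the given values, Q = 72880 − 216(180) = 34000.
∂Q/∂P = −216.
E = (-216) × (180/34000) = -1.1435…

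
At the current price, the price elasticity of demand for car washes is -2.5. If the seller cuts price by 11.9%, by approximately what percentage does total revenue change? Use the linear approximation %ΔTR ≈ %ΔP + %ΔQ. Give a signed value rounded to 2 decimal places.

%ΔQ ≈ Ed × %ΔP = (-2.5) × (-11.9%) = +29.7500%
%ΔTR ≈ %ΔP + %ΔQ = (-11.9%) + (+29.7500%) = +17.8500%

+17.85%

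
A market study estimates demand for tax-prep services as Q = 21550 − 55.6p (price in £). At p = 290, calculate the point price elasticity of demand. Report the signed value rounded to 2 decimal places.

-2.97

dQ/dp = −55.6. At p = 290, Q = 21550 − 55.6(290) = 5426.
Ed = (dQ/dp)·(p/Q) = −55.6 × (290/5426) = -2.9716…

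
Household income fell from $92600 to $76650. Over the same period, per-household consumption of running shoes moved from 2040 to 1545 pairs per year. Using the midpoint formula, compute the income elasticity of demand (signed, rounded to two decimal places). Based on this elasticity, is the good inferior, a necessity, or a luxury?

%ΔQ = (1545 − 2040)/[( 2040 + 1545)/2] = -495/1792.5 = -0.276150…
%ΔIncome = (76650 − 92600)/[( 92600 + 76650)/2] = -15950/84625 = -0.188478…
E_income = (-495/1792.5) / (-15950/84625) = 1.4651…
E_income > 1 ⇒ normal good, luxury.

1.47; luxury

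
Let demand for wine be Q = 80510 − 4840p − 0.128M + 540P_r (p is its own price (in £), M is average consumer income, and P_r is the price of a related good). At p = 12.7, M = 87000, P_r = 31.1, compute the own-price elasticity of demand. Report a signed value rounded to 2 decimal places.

At the given values, Q = 80510 − 4840(12.7) − 0.128(87000) + 540(31.1) = 24700.
∂Q/∂p = −4840.
E = (-4840) × (12.7/24700) = -2.4885…

-2.49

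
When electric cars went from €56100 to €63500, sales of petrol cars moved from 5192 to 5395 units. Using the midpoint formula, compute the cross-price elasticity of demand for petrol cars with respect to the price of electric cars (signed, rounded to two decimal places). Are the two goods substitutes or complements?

0.31; substitutes

%ΔQ_{petrol cars} = (5395 − 5192)/avg = 203/5293.5 = 0.038348…
%ΔP_{electric cars} = (63500 − 56100)/avg = 7400/59800 = 0.123745…
E_cross = (203/5293.5) / (7400/59800) = 0.3099…
E_cross > 0 ⇒ the goods are substitutes.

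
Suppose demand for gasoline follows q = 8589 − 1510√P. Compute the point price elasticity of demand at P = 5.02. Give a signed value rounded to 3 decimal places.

-0.325

dq/dP = −1510/(2√P) = -336.973. At P = 5.02, q = 5205.79.
Ed = (dq/dP)·(P/q) = (-336.973) × (5.02/5205.79) = -0.32494…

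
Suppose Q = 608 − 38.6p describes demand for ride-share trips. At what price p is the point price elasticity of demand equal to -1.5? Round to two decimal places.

Ed = −38.6p/(608 − 38.6p). Set this equal to -1.5:
38.6p = 1.5·(608 − 38.6p) ⇒ 38.6p(1 + 1.5) = 1.5·608
p = 1.5·608 / (38.6·2.5) = 9.4507…

9.45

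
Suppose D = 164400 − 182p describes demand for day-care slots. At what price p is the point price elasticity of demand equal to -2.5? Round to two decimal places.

Ed = −182p/(164400 − 182p). Set this equal to -2.5:
182p = 2.5·(164400 − 182p) ⇒ 182p(1 + 2.5) = 2.5·164400
p = 2.5·164400 / (182·3.5) = 645.2119…

645.21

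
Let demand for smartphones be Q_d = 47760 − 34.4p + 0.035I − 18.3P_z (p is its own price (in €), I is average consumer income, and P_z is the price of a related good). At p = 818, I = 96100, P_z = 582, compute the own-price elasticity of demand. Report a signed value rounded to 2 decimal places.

-2.28

At the given values, Q_d = 47760 − 34.4(818) + 0.035(96100) − 18.3(582) = 12333.7.
∂Q_d/∂p = −34.4.
E = (-34.4) × (818/12333.7) = -2.2814…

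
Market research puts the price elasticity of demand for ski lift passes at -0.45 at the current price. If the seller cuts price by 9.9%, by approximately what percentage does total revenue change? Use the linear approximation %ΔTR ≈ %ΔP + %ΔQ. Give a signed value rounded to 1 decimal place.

-5.4%

%ΔQ ≈ Ed × %ΔP = (-0.45) × (-9.9%) = +4.4550%
%ΔTR ≈ %ΔP + %ΔQ = (-9.9%) + (+4.4550%) = -5.4450%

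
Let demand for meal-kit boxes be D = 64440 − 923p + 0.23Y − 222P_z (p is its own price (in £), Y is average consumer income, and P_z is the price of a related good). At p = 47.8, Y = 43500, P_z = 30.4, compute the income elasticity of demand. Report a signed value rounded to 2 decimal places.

At the given values, D = 64440 − 923(47.8) + 0.23(43500) − 222(30.4) = 23576.8.
∂D/∂Y = 0.23.
E = (0.23) × (43500/23576.8) = 0.4243…

0.42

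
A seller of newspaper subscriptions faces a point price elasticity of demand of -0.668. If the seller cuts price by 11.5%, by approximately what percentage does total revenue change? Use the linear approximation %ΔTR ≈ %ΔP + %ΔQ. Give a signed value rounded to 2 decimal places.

%ΔQ ≈ Ed × %ΔP = (-0.668) × (-11.5%) = +7.6820%
%ΔTR ≈ %ΔP + %ΔQ = (-11.5%) + (+7.6820%) = -3.8180%

-3.82%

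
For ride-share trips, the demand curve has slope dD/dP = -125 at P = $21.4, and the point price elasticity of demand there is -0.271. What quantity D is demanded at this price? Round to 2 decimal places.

Ed = (dD/dP)·(P/D) ⇒ D = (dD/dP)·P/Ed = (-125)·21.4/(-0.271) = 9870.8487…

9870.85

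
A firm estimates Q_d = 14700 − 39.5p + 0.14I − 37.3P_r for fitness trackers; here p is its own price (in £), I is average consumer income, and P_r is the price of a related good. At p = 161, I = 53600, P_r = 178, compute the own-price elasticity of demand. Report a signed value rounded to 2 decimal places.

At the given values, Q_d = 14700 − 39.5(161) + 0.14(53600) − 37.3(178) = 9205.1.
∂Q_d/∂p = −39.5.
E = (-39.5) × (161/9205.1) = -0.6908…

-0.69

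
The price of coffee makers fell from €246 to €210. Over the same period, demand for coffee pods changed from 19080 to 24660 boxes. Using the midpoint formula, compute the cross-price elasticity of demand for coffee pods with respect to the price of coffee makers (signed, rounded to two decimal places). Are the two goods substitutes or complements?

%ΔQ_{coffee pods} = (24660 − 19080)/avg = 5580/21870 = 0.255144…
%ΔP_{coffee makers} = (210 − 246)/avg = -36/228 = -0.157894…
E_cross = (5580/21870) / (-36/228) = -1.6159…
E_cross < 0 ⇒ the goods are complements.

-1.62; complements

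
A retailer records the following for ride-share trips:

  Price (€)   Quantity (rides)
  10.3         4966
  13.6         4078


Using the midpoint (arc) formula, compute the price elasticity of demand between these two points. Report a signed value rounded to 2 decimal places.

-0.71

%ΔQ = (4078 − 4966) / [(4966 + 4078)/2] = -888/4522 = -0.196373…
%ΔP = (13.6 − 10.3) / [(10.3 + 13.6)/2] = 3.3/11.95 = 0.276150…
Arc Ed = %ΔQ / %ΔP = (-888/4522) / (3.3/11.95) = -0.7111…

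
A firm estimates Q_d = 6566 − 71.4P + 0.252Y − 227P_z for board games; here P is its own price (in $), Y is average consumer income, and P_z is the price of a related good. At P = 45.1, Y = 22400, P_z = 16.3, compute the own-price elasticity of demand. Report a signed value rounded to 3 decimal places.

At the given values, Q_d = 6566 − 71.4(45.1) + 0.252(22400) − 227(16.3) = 5290.56.
∂Q_d/∂P = −71.4.
E = (-71.4) × (45.1/5290.56) = -0.60865…

-0.609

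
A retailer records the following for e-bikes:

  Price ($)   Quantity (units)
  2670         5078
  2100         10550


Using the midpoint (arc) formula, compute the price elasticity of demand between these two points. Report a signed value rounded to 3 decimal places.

-2.930

%ΔQ = (10550 − 5078) / [(5078 + 10550)/2] = 5472/7814 = 0.700281…
%ΔP = (2100 − 2670) / [(2670 + 2100)/2] = -570/2385 = -0.238993…
Arc Ed = %ΔQ / %ΔP = (5472/7814) / (-570/2385) = -2.93012…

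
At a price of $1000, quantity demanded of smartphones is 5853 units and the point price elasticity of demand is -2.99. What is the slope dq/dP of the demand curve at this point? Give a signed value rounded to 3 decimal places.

Ed = (dq/dP)·(P/q) ⇒ dq/dP = Ed·q/P = (-2.99)·5853/1000 = -17.50047

-17.500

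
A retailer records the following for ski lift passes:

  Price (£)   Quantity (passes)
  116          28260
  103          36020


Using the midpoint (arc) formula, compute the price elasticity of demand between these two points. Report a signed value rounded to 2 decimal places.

-2.03

%ΔQ = (36020 − 28260) / [(28260 + 36020)/2] = 7760/32140 = 0.241443…
%ΔP = (103 − 116) / [(116 + 103)/2] = -13/109.5 = -0.118721…
Arc Ed = %ΔQ / %ΔP = (7760/32140) / (-13/109.5) = -2.0336…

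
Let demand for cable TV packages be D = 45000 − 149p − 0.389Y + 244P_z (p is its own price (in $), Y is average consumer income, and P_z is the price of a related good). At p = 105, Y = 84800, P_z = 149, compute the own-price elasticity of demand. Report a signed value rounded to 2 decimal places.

At the given values, D = 45000 − 149(105) − 0.389(84800) + 244(149) = 32723.8.
∂D/∂p = −149.
E = (-149) × (105/32723.8) = -0.4780…

-0.48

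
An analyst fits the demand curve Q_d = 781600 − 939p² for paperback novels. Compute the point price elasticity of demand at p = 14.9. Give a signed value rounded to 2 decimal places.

-0.73

dQ_d/dp = −2·939·p = -27982.2. At p = 14.9, Q_d = 573132.61.
Ed = (dQ_d/dp)·(p/Q_d) = (-27982.2) × (14.9/573132.61) = -0.7274…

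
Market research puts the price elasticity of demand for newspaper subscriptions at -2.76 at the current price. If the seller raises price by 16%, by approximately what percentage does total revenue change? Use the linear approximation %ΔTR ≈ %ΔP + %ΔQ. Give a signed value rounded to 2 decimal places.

%ΔQ ≈ Ed × %ΔP = (-2.76) × (+16%) = -44.1600%
%ΔTR ≈ %ΔP + %ΔQ = (+16%) + (-44.1600%) = -28.1600%

-28.16%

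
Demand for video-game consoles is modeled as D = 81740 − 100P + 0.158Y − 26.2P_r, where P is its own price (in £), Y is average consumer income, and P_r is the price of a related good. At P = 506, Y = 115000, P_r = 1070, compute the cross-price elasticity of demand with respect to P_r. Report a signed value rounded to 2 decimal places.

-1.32

At the given values, D = 81740 − 100(506) + 0.158(115000) − 26.2(1070) = 21276.
∂D/∂P_r = -26.2.
E = (-26.2) × (1070/21276) = -1.3176…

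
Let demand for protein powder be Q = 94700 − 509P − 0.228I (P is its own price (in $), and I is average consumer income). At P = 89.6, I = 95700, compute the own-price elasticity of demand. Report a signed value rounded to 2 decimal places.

At the given values, Q = 94700 − 509(89.6) − 0.228(95700) = 27274.
∂Q/∂P = −509.
E = (-509) × (89.6/27274) = -1.6721…

-1.67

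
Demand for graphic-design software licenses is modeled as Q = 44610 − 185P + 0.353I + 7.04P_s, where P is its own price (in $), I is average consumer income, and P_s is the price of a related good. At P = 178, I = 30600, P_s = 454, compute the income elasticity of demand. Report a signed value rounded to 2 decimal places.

0.42

At the given values, Q = 44610 − 185(178) + 0.353(30600) + 7.04(454) = 25677.96.
∂Q/∂I = 0.353.
E = (0.353) × (30600/25677.96) = 0.4206…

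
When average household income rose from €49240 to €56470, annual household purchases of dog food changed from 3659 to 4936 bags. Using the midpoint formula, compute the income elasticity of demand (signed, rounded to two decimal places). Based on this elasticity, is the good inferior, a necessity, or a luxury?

%ΔQ = (4936 − 3659)/[( 3659 + 4936)/2] = 1277/4297.5 = 0.297149…
%ΔIncome = (56470 − 49240)/[( 49240 + 56470)/2] = 7230/52855 = 0.136789…
E_income = (1277/4297.5) / (7230/52855) = 2.1723…
E_income > 1 ⇒ normal good, luxury.

2.17; luxury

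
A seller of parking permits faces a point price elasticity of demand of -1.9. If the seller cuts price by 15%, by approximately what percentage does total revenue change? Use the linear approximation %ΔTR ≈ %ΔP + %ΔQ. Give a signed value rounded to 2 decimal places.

%ΔQ ≈ Ed × %ΔP = (-1.9) × (-15%) = +28.5000%
%ΔTR ≈ %ΔP + %ΔQ = (-15%) + (+28.5000%) = +13.5000%

+13.50%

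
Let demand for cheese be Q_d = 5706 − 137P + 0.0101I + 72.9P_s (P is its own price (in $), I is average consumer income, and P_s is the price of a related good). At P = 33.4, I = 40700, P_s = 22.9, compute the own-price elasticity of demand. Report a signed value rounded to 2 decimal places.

-1.43

At the given values, Q_d = 5706 − 137(33.4) + 0.0101(40700) + 72.9(22.9) = 3210.68.
∂Q_d/∂P = −137.
E = (-137) × (33.4/3210.68) = -1.4251…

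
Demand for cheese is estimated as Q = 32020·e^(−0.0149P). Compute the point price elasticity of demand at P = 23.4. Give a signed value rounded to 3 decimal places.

dQ/dP = −0.0149·Q = -336.656. At P = 23.4, Q = 22594.4.
Ed = (dQ/dP)·(P/Q) = (-336.656) × (23.4/22594.4) = -0.34866

-0.349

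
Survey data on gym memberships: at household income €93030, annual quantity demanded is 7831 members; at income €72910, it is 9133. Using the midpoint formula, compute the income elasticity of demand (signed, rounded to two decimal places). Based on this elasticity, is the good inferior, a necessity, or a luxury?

-0.63; inferior

%ΔQ = (9133 − 7831)/[( 7831 + 9133)/2] = 1302/8482 = 0.153501…
%ΔIncome = (72910 − 93030)/[( 93030 + 72910)/2] = -20120/82970 = -0.242497…
E_income = (1302/8482) / (-20120/82970) = -0.6330…
E_income < 0 ⇒ inferior good.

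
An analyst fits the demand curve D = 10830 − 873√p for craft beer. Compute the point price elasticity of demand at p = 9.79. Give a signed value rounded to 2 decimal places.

-0.17

dD/dp = −873/(2√p) = -139.506. At p = 9.79, D = 8098.47.
Ed = (dD/dp)·(p/D) = (-139.506) × (9.79/8098.47) = -0.1686…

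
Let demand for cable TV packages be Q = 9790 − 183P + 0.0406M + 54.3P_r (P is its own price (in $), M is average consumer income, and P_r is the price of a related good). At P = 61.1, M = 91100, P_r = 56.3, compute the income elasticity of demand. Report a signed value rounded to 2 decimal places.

0.69

At the given values, Q = 9790 − 183(61.1) + 0.0406(91100) + 54.3(56.3) = 5364.45.
∂Q/∂M = 0.0406.
E = (0.0406) × (91100/5364.45) = 0.6894…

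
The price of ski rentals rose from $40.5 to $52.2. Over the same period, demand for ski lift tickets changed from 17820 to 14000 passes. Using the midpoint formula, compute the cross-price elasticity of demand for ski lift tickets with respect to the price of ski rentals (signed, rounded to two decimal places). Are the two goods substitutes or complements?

%ΔQ_{ski lift tickets} = (14000 − 17820)/avg = -3820/15910 = -0.240100…
%ΔP_{ski rentals} = (52.2 − 40.5)/avg = 11.7/46.35 = 0.252427…
E_cross = (-3820/15910) / (11.7/46.35) = -0.9511…
E_cross < 0 ⇒ the goods are complements.

-0.95; complements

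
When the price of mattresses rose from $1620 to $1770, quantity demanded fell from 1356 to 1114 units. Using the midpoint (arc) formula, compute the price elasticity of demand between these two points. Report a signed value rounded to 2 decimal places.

-2.21

%ΔQ = (1114 − 1356) / [(1356 + 1114)/2] = -242/1235 = -0.195951…
%ΔP = (1770 − 1620) / [(1620 + 1770)/2] = 150/1695 = 0.088495…
Arc Ed = %ΔQ / %ΔP = (-242/1235) / (150/1695) = -2.2142…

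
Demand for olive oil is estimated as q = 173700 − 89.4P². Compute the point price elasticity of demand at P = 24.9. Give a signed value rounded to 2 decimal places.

-0.94

dq/dP = −2·89.4·P = -4452.12. At P = 24.9, q = 118271.106.
Ed = (dq/dP)·(P/q) = (-4452.12) × (24.9/118271.106) = -0.9373…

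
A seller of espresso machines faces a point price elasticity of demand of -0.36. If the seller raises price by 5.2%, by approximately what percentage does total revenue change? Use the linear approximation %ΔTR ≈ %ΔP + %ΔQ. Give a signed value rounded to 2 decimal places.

%ΔQ ≈ Ed × %ΔP = (-0.36) × (+5.2%) = -1.8720%
%ΔTR ≈ %ΔP + %ΔQ = (+5.2%) + (-1.8720%) = +3.3280%

+3.33%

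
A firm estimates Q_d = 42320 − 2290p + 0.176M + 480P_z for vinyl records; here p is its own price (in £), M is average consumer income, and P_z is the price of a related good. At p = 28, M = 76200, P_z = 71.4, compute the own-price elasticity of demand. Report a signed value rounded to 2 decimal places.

At the given values, Q_d = 42320 − 2290(28) + 0.176(76200) + 480(71.4) = 25883.2.
∂Q_d/∂p = −2290.
E = (-2290) × (28/25883.2) = -2.4772…

-2.48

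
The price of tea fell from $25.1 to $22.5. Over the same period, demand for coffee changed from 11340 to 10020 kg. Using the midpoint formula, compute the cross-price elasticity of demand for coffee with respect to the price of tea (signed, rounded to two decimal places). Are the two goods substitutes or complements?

%ΔQ_{coffee} = (10020 − 11340)/avg = -1320/10680 = -0.123595…
%ΔP_{tea} = (22.5 − 25.1)/avg = -2.6/23.8 = -0.109243…
E_cross = (-1320/10680) / (-2.6/23.8) = 1.1313…
E_cross > 0 ⇒ the goods are substitutes.

1.13; substitutes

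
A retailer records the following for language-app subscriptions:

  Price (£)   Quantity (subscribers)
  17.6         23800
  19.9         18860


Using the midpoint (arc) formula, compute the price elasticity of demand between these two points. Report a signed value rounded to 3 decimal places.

%ΔQ = (18860 − 23800) / [(23800 + 18860)/2] = -4940/21330 = -0.231598…
%ΔP = (19.9 − 17.6) / [(17.6 + 19.9)/2] = 2.3/18.75 = 0.122666…
Arc Ed = %ΔQ / %ΔP = (-4940/21330) / (2.3/18.75) = -1.88803…

-1.888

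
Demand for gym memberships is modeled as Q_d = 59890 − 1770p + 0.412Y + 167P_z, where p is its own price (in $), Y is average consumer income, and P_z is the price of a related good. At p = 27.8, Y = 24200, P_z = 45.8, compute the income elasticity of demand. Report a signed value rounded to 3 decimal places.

0.352

At the given values, Q_d = 59890 − 1770(27.8) + 0.412(24200) + 167(45.8) = 28303.
∂Q_d/∂Y = 0.412.
E = (0.412) × (24200/28303) = 0.35227…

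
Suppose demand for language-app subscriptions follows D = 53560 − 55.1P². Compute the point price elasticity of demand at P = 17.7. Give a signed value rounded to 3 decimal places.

dD/dP = −2·55.1·P = -1950.54. At P = 17.7, D = 36297.721.
Ed = (dD/dP)·(P/D) = (-1950.54) × (17.7/36297.721) = -0.95114…

-0.951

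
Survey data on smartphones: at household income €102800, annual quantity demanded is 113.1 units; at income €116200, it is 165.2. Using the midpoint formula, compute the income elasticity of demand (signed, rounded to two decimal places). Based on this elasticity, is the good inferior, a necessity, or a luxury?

3.06; luxury

%ΔQ = (165.2 − 113.1)/[( 113.1 + 165.2)/2] = 52.1/139.15 = 0.374416…
%ΔIncome = (116200 − 102800)/[( 102800 + 116200)/2] = 13400/109500 = 0.122374…
E_income = (52.1/139.15) / (13400/109500) = 3.0595…
E_income > 1 ⇒ normal good, luxury.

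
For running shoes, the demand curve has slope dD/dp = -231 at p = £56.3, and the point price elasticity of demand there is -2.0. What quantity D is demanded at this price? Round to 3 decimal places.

Ed = (dD/dp)·(p/D) ⇒ D = (dD/dp)·p/Ed = (-231)·56.3/(-2.0) = 6502.65

6502.650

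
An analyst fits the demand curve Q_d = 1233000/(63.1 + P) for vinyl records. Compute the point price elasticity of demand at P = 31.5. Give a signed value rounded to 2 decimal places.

-0.33

dQ_d/dP = −1233000/(63.1 + P)² = -137.778. At P = 31.5, Q_d = 13033.8.
Ed = (dQ_d/dP)·(P/Q_d) = (-137.778) × (31.5/13033.8) = -0.3329…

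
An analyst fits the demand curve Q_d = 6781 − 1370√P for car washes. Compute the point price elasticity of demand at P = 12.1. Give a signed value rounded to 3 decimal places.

dQ_d/dP = −1370/(2√P) = -196.924. At P = 12.1, Q_d = 2015.45.
Ed = (dQ_d/dP)·(P/Q_d) = (-196.924) × (12.1/2015.45) = -1.18225…

-1.182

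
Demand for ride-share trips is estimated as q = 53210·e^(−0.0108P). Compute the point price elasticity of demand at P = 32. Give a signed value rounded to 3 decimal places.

-0.346

dq/dP = −0.0108·q = -406.747. At P = 32, q = 37661.8.
Ed = (dq/dP)·(P/q) = (-406.747) × (32/37661.8) = -0.3456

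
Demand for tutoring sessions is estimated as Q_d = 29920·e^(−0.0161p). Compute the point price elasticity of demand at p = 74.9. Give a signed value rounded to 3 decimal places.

dQ_d/dp = −0.0161·Q_d = -144.237. At p = 74.9, Q_d = 8958.81.
Ed = (dQ_d/dp)·(p/Q_d) = (-144.237) × (74.9/8958.81) = -1.20589

-1.206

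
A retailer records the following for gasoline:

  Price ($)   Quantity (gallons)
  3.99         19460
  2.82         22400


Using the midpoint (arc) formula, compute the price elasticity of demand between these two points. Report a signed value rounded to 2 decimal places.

%ΔQ = (22400 − 19460) / [(19460 + 22400)/2] = 2940/20930 = 0.140468…
%ΔP = (2.82 − 3.99) / [(3.99 + 2.82)/2] = -1.17/3.405 = -0.343612…
Arc Ed = %ΔQ / %ΔP = (2940/20930) / (-1.17/3.405) = -0.4087…

-0.41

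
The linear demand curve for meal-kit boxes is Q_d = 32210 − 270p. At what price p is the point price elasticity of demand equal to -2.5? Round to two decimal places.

85.21

Ed = −270p/(32210 − 270p). Set this equal to -2.5:
270p = 2.5·(32210 − 270p) ⇒ 270p(1 + 2.5) = 2.5·32210
p = 2.5·32210 / (270·3.5) = 85.2116…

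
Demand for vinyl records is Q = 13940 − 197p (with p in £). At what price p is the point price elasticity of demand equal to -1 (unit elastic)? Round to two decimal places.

35.38

Ed = −197p/(13940 − 197p). Set this equal to -1:
197p = 1·(13940 − 197p) ⇒ 197p(1 + 1) = 1·13940
p = 1·13940 / (197·2) = 35.3807…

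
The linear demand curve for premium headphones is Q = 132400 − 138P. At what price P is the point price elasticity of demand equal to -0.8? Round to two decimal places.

426.41

Ed = −138P/(132400 − 138P). Set this equal to -0.8:
138P = 0.8·(132400 − 138P) ⇒ 138P(1 + 0.8) = 0.8·132400
P = 0.8·132400 / (138·1.8) = 426.4090…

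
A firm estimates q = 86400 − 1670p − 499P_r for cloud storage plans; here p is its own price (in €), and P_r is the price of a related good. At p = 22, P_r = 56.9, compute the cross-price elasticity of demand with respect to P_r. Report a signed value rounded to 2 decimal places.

At the given values, q = 86400 − 1670(22) − 499(56.9) = 21266.9.
∂q/∂P_r = -499.
E = (-499) × (56.9/21266.9) = -1.3350…

-1.34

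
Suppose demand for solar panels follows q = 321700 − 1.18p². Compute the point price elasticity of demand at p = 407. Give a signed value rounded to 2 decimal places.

-3.10

dq/dp = −2·1.18·p = -960.52. At p = 407, q = 126234.18.
Ed = (dq/dp)·(p/q) = (-960.52) × (407/126234.18) = -3.0968…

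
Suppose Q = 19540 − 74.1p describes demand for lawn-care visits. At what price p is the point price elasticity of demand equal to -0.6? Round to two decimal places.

Ed = −74.1p/(19540 − 74.1p). Set this equal to -0.6:
74.1p = 0.6·(19540 − 74.1p) ⇒ 74.1p(1 + 0.6) = 0.6·19540
p = 0.6·19540 / (74.1·1.6) = 98.8866…

98.89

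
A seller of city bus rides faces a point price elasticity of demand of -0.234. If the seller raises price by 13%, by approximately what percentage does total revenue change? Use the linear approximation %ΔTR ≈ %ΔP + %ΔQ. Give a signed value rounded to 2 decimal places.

%ΔQ ≈ Ed × %ΔP = (-0.234) × (+13%) = -3.0420%
%ΔTR ≈ %ΔP + %ΔQ = (+13%) + (-3.0420%) = +9.9580%

+9.96%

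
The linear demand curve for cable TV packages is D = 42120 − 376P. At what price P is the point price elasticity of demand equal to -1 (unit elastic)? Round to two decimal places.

56.01

Ed = −376P/(42120 − 376P). Set this equal to -1:
376P = 1·(42120 − 376P) ⇒ 376P(1 + 1) = 1·42120
P = 1·42120 / (376·2) = 56.0106…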